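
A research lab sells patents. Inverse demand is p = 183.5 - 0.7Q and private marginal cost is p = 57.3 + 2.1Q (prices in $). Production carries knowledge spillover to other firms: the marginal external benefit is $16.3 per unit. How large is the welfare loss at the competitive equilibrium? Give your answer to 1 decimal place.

DWL = $47.4

Market equilibrium (private): 57.3 + 2.1Q = 183.5 - 0.7Q → Q_m = 45.0714.
Social marginal cost = private MC − MEB = 41.0 + 2.1Q.
Set SMC = demand: 41.0 + 2.1Q = 183.5 - 0.7Q → Q* = 50.8929.
Between Q* and Q_m the wedge demand − SMC runs linearly from 0 to MEB(Q_m), so the loss is a triangle.
DWL = ½ × 5.8215 × 16.3000 = 47.4452.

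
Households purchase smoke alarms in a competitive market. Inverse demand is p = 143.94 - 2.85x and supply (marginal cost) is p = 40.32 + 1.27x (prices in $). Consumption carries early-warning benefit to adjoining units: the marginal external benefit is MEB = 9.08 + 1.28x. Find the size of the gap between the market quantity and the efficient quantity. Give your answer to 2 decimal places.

14.53 units

Market equilibrium (private): 40.32 + 1.27x = 143.94 - 2.85x → x_m = 25.1505.
Social marginal benefit = demand + MEB = 153.02 - 1.57x.
Set SMB = MC: 153.02 - 1.57x = 40.32 + 1.27x → x* = 39.6831.
Gap = |25.1505 − 39.6831| = 14.5326.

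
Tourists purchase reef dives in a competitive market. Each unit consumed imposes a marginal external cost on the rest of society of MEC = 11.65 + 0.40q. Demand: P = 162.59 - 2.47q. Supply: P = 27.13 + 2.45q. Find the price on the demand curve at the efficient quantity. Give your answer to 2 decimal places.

Social marginal benefit = demand − MEC = 150.94 - 2.87q.
Set SMB = MC: 150.94 - 2.87q = 27.13 + 2.45q → q* = 23.2726.
Consumer price on the demand curve at q*: 162.59 − 2.47×23.2726 = 105.1067.

P = 105.11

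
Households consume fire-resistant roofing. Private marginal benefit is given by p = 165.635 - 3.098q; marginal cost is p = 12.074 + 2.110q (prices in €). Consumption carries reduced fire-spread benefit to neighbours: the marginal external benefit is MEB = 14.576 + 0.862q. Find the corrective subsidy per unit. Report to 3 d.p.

Social marginal benefit = demand + MEB = 180.211 - 2.236q.
Set SMB = MC: 180.211 - 2.236q = 12.074 + 2.110q → q* = 38.6878.
The Pigouvian subsidy equals MEB at q*: 14.576 + 0.862×38.6878 = 47.9249.

subsidy = €47.925 per unit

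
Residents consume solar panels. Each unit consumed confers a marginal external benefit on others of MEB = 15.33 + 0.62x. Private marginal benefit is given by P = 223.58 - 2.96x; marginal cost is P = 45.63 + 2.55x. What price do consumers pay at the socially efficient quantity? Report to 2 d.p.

Social marginal benefit = demand + MEB = 238.91 - 2.34x.
Set SMB = MC: 238.91 - 2.34x = 45.63 + 2.55x → x* = 39.5256.
Consumer price on the demand curve at x*: 223.58 − 2.96×39.5256 = 106.5842.

P = 106.58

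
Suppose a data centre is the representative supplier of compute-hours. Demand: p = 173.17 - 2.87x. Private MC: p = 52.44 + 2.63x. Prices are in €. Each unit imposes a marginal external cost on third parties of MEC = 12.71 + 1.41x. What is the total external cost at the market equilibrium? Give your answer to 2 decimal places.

€618.69

Market equilibrium (private): 52.44 + 2.63x = 173.17 - 2.87x → x_m = 21.9509.
Total external cost = ∫₀^{x_m} (12.71 + 1.41x) dx = 12.71×21.9509 + ½×1.41×21.9509² = 618.6946.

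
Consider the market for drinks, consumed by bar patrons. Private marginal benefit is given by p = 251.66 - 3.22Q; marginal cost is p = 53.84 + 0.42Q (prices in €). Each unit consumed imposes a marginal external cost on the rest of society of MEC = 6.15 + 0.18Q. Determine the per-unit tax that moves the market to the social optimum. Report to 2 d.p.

Social marginal benefit = demand − MEC = 245.51 - 3.40Q.
Set SMB = MC: 245.51 - 3.40Q = 53.84 + 0.42Q → Q* = 50.1754.
The Pigouvian tax equals MEC at Q*: 6.15 + 0.18×50.1754 = 15.1816.

tax = €15.18 per unit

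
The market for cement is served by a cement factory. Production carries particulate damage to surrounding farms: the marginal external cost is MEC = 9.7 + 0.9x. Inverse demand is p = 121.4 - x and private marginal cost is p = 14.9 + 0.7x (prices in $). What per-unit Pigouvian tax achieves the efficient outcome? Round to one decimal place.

tax = $43.2 per unit

Social marginal cost = private MC + MEC = 24.6 + 1.6x.
Set SMC = demand: 24.6 + 1.6x = 121.4 - x → x* = 37.2308.
The Pigouvian tax equals MEC at x*: 9.7 + 0.9×37.2308 = 43.2077.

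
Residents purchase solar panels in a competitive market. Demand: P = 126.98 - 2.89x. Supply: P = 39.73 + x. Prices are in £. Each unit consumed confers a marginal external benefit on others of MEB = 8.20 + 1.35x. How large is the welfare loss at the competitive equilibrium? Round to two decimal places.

DWL = £291.47

Market equilibrium (private): 39.73 + x = 126.98 - 2.89x → x_m = 22.4293.
Social marginal benefit = demand + MEB = 135.18 - 1.54x.
Set SMB = MC: 135.18 - 1.54x = 39.73 + x → x* = 37.5787.
The welfare-loss triangle has base |x_m − x*| and height MEB(x_m) (the vertical gap between SMB and MC is zero at x* and MEB at x_m).
DWL = ½ × 15.1494 × 38.4796 = 291.4714.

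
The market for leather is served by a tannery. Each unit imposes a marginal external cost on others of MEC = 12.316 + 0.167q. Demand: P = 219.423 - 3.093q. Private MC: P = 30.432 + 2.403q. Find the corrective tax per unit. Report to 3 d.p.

Social marginal cost = private MC + MEC = 42.748 + 2.570q.
Set SMC = demand: 42.748 + 2.570q = 219.423 - 3.093q → q* = 31.1981.
The Pigouvian tax equals MEC at q*: 12.316 + 0.167×31.1981 = 17.5261.

tax = 17.526 per unit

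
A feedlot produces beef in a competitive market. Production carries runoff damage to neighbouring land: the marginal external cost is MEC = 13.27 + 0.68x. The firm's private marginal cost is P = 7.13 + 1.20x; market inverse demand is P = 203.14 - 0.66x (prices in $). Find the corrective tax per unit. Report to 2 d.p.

tax = $62.19 per unit

Social marginal cost = private MC + MEC = 20.40 + 1.88x.
Set SMC = demand: 20.40 + 1.88x = 203.14 - 0.66x → x* = 71.9449.
The Pigouvian tax equals MEC at x*: 13.27 + 0.68×71.9449 = 62.1925.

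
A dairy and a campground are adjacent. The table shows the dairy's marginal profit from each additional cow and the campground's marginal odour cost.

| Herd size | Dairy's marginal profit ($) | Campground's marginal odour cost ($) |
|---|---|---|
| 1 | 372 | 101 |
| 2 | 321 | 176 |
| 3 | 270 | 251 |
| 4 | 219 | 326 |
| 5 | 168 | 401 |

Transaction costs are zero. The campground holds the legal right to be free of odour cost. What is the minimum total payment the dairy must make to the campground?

$528

Efficient level: marginal profit ≥ marginal odour cost through level 3, so k* = 3.
With the campground holding the right, the dairy must at least compensate total damage at k*: 101 + 176 + 251 = 528.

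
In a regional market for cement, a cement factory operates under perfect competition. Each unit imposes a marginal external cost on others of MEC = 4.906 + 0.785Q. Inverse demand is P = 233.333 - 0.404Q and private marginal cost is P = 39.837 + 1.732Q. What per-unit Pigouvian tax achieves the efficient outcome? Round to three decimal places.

tax = 55.588 per unit

Social marginal cost = private MC + MEC = 44.743 + 2.517Q.
Set SMC = demand: 44.743 + 2.517Q = 233.333 - 0.404Q → Q* = 64.5635.
The Pigouvian tax equals MEC at Q*: 4.906 + 0.785×64.5635 = 55.5883.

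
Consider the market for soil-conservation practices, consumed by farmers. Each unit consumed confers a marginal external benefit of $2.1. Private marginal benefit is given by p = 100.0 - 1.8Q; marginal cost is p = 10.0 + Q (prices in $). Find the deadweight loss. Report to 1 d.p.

DWL = $0.8

Market equilibrium (private): 10.0 + Q = 100.0 - 1.8Q → Q_m = 32.1429.
Social marginal benefit = demand + MEB = 102.1 - 1.8Q.
Set SMB = MC: 102.1 - 1.8Q = 10.0 + Q → Q* = 32.8929.
Height of the DWL triangle at Q_m is SMB(Q_m) − MC(Q_m) = MEB(Q_m) = 2.1000.
DWL = ½ × 0.7500 × 2.1000 = 0.7875.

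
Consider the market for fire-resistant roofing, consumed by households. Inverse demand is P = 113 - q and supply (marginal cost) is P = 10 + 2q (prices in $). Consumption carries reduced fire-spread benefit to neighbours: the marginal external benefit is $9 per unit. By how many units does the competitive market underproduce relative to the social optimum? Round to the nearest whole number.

3 units

Market equilibrium (private): 10 + 2q = 113 - q → q_m = 34.3333.
Social marginal benefit = demand + MEB = 122 - q.
Set SMB = MC: 122 - q = 10 + 2q → q* = 37.3333.
Gap = |34.3333 − 37.3333| = 3.0000.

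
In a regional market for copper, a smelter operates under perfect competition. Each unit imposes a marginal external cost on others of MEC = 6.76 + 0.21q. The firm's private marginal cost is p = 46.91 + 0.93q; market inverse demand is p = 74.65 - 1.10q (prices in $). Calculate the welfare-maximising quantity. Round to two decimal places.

Social marginal cost = private MC + MEC = 53.67 + 1.14q.
Set SMC = demand: 53.67 + 1.14q = 74.65 - 1.10q → q* = 9.3661.

q* = 9.37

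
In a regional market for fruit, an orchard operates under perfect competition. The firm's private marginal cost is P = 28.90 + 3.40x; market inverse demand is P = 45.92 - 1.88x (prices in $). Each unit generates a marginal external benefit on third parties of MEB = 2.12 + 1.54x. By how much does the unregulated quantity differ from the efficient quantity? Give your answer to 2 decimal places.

1.89 units

Market equilibrium (private): 28.90 + 3.40x = 45.92 - 1.88x → x_m = 3.2235.
Social marginal cost = private MC − MEB = 26.78 + 1.86x.
Set SMC = demand: 26.78 + 1.86x = 45.92 - 1.88x → x* = 5.1176.
Gap = |3.2235 − 5.1176| = 1.8941.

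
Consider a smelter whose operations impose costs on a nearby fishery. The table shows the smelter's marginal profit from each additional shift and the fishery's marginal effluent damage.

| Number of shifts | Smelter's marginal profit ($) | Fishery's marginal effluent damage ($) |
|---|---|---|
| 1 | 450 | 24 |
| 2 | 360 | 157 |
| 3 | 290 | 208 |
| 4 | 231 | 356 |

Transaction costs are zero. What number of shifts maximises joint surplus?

Bargaining reaches the level where marginal profit last exceeds marginal effluent damage.
That holds through level 3 (290 ≥ 208) but not at 4 (231 < 356).

3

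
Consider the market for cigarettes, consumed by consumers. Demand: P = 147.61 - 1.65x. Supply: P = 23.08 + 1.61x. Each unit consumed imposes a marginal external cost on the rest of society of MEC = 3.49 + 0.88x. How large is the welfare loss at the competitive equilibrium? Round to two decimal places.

Market equilibrium (private): 23.08 + 1.61x = 147.61 - 1.65x → x_m = 38.1994.
Social marginal benefit = demand − MEC = 144.12 - 2.53x.
Set SMB = MC: 144.12 - 2.53x = 23.08 + 1.61x → x* = 29.2367.
The welfare-loss triangle has base |x_m − x*| and height MEC(x_m) (the vertical gap between SMB and MC is zero at x* and MEC at x_m).
DWL = ½ × 8.9627 × 37.1055 = 166.2827.

DWL = 166.28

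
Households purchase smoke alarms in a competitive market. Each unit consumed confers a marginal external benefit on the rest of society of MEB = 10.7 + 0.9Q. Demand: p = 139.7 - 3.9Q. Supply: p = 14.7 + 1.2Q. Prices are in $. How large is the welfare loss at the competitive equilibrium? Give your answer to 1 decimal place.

Market equilibrium (private): 14.7 + 1.2Q = 139.7 - 3.9Q → Q_m = 24.5098.
Social marginal benefit = demand + MEB = 150.4 - 3.0Q.
Set SMB = MC: 150.4 - 3.0Q = 14.7 + 1.2Q → Q* = 32.3095.
The welfare-loss triangle has base |Q_m − Q*| and height MEB(Q_m) (the vertical gap between SMB and MC is zero at Q* and MEB at Q_m).
DWL = ½ × 7.7997 × 32.7588 = 127.7544.

DWL = $127.8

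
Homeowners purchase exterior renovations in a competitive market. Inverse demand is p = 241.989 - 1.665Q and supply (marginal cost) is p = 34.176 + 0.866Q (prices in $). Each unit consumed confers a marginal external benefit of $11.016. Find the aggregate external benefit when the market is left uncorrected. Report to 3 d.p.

$904.492

Market equilibrium (private): 34.176 + 0.866Q = 241.989 - 1.665Q → Q_m = 82.1071.
Total external benefit = MEB × Q_m = 11.016 × 82.1071 = 904.4918.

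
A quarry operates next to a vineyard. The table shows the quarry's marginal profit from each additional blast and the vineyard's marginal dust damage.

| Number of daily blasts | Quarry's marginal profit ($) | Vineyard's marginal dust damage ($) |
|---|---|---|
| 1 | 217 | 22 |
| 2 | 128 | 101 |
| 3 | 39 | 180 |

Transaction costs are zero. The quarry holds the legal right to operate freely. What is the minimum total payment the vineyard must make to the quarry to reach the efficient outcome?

Left alone the quarry would choose level 3 (marginal profit stays positive).
Efficient level: k* = 2 (marginal profit ≥ marginal dust damage through 2).
The vineyard must at least cover the quarry's forgone profit from cutting 3→2: 39 = 39.

$39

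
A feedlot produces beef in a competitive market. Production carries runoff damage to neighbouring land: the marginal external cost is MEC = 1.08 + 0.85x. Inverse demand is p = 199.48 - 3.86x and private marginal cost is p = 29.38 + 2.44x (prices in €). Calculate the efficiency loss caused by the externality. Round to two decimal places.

Market equilibrium (private): 29.38 + 2.44x = 199.48 - 3.86x → x_m = 27.0000.
Social marginal cost = private MC + MEC = 30.46 + 3.29x.
Set SMC = demand: 30.46 + 3.29x = 199.48 - 3.86x → x* = 23.6392.
Height of the DWL triangle at x_m is SMC(x_m) − demand(x_m) = MEC(x_m) = 24.0300.
DWL = ½ × 3.3608 × 24.0300 = 40.3800.

DWL = €40.38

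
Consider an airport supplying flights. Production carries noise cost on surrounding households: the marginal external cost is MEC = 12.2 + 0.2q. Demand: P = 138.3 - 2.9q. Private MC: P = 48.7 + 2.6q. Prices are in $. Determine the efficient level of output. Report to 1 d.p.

q* = 13.6

Social marginal cost = private MC + MEC = 60.9 + 2.8q.
Set SMC = demand: 60.9 + 2.8q = 138.3 - 2.9q → q* = 13.5789.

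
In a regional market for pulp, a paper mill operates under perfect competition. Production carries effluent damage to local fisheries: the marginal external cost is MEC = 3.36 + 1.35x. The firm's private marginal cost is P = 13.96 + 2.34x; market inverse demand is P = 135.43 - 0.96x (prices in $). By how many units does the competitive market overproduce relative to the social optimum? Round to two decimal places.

Market equilibrium (private): 13.96 + 2.34x = 135.43 - 0.96x → x_m = 36.8091.
Social marginal cost = private MC + MEC = 17.32 + 3.69x.
Set SMC = demand: 17.32 + 3.69x = 135.43 - 0.96x → x* = 25.4000.
Gap = |36.8091 − 25.4000| = 11.4091.

11.41 units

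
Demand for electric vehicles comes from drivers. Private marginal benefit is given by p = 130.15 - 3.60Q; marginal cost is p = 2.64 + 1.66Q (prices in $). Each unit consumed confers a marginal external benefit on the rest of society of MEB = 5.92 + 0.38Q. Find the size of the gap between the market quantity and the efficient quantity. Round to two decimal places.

3.10 units

Market equilibrium (private): 2.64 + 1.66Q = 130.15 - 3.60Q → Q_m = 24.2414.
Social marginal benefit = demand + MEB = 136.07 - 3.22Q.
Set SMB = MC: 136.07 - 3.22Q = 2.64 + 1.66Q → Q* = 27.3422.
Gap = |24.2414 − 27.3422| = 3.1008.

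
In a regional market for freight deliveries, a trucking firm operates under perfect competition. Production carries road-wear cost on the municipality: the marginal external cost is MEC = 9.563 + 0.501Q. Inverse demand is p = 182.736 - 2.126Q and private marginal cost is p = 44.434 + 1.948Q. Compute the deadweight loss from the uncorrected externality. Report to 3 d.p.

DWL = 77.159

Market equilibrium (private): 44.434 + 1.948Q = 182.736 - 2.126Q → Q_m = 33.9475.
Social marginal cost = private MC + MEC = 53.997 + 2.449Q.
Set SMC = demand: 53.997 + 2.449Q = 182.736 - 2.126Q → Q* = 28.1397.
The loss is the area between SMC and demand from Q* to Q_m; with linear curves that's a triangle of height MEC(Q_m).
DWL = ½ × 5.8078 × 26.5707 = 77.1587.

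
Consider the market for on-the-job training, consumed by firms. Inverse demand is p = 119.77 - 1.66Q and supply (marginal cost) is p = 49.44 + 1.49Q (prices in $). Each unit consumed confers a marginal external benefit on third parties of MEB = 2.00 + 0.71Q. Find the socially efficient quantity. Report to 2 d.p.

Social marginal benefit = demand + MEB = 121.77 - 0.95Q.
Set SMB = MC: 121.77 - 0.95Q = 49.44 + 1.49Q → Q* = 29.6434.

Q* = 29.64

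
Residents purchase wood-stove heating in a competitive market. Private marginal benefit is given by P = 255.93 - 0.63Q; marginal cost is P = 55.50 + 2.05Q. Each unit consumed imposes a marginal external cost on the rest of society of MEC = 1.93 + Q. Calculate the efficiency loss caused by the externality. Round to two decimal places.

DWL = 799.67

Market equilibrium (private): 55.50 + 2.05Q = 255.93 - 0.63Q → Q_m = 74.7873.
Social marginal benefit = demand − MEC = 254.00 - 1.63Q.
Set SMB = MC: 254.00 - 1.63Q = 55.50 + 2.05Q → Q* = 53.9402.
The welfare-loss triangle has base |Q_m − Q*| and height MEC(Q_m) (the vertical gap between SMB and MC is zero at Q* and MEC at Q_m).
DWL = ½ × 20.8471 × 76.7173 = 799.6666.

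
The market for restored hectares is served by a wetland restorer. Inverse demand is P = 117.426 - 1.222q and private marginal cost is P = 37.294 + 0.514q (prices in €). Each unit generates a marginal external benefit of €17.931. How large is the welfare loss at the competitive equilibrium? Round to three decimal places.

DWL = €92.604

Market equilibrium (private): 37.294 + 0.514q = 117.426 - 1.222q → q_m = 46.1590.
Social marginal cost = private MC − MEB = 19.363 + 0.514q.
Set SMC = demand: 19.363 + 0.514q = 117.426 - 1.222q → q* = 56.4879.
Between q* and q_m the wedge demand − SMC runs linearly from 0 to MEB(q_m), so the loss is a triangle.
DWL = ½ × 10.3289 × 17.9310 = 92.6038.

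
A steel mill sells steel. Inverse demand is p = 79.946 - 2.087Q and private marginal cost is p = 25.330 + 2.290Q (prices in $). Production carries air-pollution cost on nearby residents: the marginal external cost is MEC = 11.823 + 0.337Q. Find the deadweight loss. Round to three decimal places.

DWL = $27.249

Market equilibrium (private): 25.330 + 2.290Q = 79.946 - 2.087Q → Q_m = 12.4780.
Social marginal cost = private MC + MEC = 37.153 + 2.627Q.
Set SMC = demand: 37.153 + 2.627Q = 79.946 - 2.087Q → Q* = 9.0779.
The loss is the area between SMC and demand from Q* to Q_m; with linear curves that's a triangle of height MEC(Q_m).
DWL = ½ × 3.4001 × 16.0281 = 27.2486.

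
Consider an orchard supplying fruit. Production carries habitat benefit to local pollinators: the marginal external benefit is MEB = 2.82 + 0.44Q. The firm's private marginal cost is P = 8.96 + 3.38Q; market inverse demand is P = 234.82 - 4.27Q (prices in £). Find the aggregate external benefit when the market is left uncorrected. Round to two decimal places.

£275.03

Market equilibrium (private): 8.96 + 3.38Q = 234.82 - 4.27Q → Q_m = 29.5242.
Total external benefit = ∫₀^{Q_m} (2.82 + 0.44Q) dQ = 2.82×29.5242 + ½×0.44×29.5242² = 275.0275.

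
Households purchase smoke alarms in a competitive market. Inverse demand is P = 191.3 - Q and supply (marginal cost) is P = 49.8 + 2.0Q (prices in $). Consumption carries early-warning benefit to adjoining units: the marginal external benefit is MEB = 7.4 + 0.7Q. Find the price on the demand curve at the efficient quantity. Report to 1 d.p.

P = $126.6

Social marginal benefit = demand + MEB = 198.7 - 0.3Q.
Set SMB = MC: 198.7 - 0.3Q = 49.8 + 2.0Q → Q* = 64.7391.
Consumer price on the demand curve at Q*: 191.3 − 1.0×64.7391 = 126.5609.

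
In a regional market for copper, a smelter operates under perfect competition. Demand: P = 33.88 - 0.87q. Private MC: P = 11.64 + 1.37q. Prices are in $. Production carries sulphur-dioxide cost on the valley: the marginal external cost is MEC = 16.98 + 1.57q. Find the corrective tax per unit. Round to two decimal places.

Social marginal cost = private MC + MEC = 28.62 + 2.94q.
Set SMC = demand: 28.62 + 2.94q = 33.88 - 0.87q → q* = 1.3806.
The Pigouvian tax equals MEC at q*: 16.98 + 1.57×1.3806 = 19.1475.

tax = $19.15 per unit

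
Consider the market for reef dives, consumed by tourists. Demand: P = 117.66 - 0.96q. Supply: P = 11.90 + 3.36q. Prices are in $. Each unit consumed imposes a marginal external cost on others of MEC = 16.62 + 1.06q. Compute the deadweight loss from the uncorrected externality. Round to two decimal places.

Market equilibrium (private): 11.90 + 3.36q = 117.66 - 0.96q → q_m = 24.4815.
Social marginal benefit = demand − MEC = 101.04 - 2.02q.
Set SMB = MC: 101.04 - 2.02q = 11.90 + 3.36q → q* = 16.5688.
Height of the DWL triangle at q_m is MC(q_m) − SMB(q_m) = MEC(q_m) = 42.5704.
DWL = ½ × 7.9127 × 42.5704 = 168.4234.

DWL = $168.42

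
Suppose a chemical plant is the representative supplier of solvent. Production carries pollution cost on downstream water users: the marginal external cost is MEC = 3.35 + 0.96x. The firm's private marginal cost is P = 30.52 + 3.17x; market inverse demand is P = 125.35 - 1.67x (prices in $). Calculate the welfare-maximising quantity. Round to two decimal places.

x* = 15.77

Social marginal cost = private MC + MEC = 33.87 + 4.13x.
Set SMC = demand: 33.87 + 4.13x = 125.35 - 1.67x → x* = 15.7724.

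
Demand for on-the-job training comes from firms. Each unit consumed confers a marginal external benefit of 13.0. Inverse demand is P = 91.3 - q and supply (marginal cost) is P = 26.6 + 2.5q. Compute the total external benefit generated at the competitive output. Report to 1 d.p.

240.3

Market equilibrium (private): 26.6 + 2.5q = 91.3 - q → q_m = 18.4857.
Total external benefit = MEB × q_m = 13.0 × 18.4857 = 240.3141.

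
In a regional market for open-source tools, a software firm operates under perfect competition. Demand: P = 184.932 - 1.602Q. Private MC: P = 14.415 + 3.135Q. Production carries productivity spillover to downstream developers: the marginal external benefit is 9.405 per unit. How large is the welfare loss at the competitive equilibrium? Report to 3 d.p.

Market equilibrium (private): 14.415 + 3.135Q = 184.932 - 1.602Q → Q_m = 35.9968.
Social marginal cost = private MC − MEB = 5.010 + 3.135Q.
Set SMC = demand: 5.010 + 3.135Q = 184.932 - 1.602Q → Q* = 37.9823.
Between Q* and Q_m the wedge demand − SMC runs linearly from 0 to MEB(Q_m), so the loss is a triangle.
DWL = ½ × 1.9855 × 9.4050 = 9.3368.

DWL = 9.337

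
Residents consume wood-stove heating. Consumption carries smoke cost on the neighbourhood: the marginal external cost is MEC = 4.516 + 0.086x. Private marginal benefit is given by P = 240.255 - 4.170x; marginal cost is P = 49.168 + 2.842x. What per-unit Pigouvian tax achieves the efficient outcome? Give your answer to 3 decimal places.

Social marginal benefit = demand − MEC = 235.739 - 4.256x.
Set SMB = MC: 235.739 - 4.256x = 49.168 + 2.842x → x* = 26.2850.
The Pigouvian tax equals MEC at x*: 4.516 + 0.086×26.2850 = 6.7765.

tax = 6.777 per unit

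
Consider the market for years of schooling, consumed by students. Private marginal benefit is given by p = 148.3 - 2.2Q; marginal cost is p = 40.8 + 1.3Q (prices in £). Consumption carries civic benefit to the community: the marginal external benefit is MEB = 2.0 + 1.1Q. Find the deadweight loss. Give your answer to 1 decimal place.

DWL = £266.8

Market equilibrium (private): 40.8 + 1.3Q = 148.3 - 2.2Q → Q_m = 30.7143.
Social marginal benefit = demand + MEB = 150.3 - 1.1Q.
Set SMB = MC: 150.3 - 1.1Q = 40.8 + 1.3Q → Q* = 45.6250.
Between Q* and Q_m the wedge SMB − MC runs linearly from 0 to MEB(Q_m), so the loss is a triangle.
DWL = ½ × 14.9107 × 35.7857 = 266.7949.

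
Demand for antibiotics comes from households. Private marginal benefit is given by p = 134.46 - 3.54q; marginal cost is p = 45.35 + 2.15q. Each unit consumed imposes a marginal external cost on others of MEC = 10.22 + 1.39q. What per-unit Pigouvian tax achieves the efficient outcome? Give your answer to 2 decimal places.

tax = 25.71 per unit

Social marginal benefit = demand − MEC = 124.24 - 4.93q.
Set SMB = MC: 124.24 - 4.93q = 45.35 + 2.15q → q* = 11.1427.
The Pigouvian tax equals MEC at q*: 10.22 + 1.39×11.1427 = 25.7084.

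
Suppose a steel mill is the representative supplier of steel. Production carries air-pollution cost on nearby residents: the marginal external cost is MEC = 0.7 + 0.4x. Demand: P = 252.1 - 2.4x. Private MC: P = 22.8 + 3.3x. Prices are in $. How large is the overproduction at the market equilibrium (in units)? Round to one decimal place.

Market equilibrium (private): 22.8 + 3.3x = 252.1 - 2.4x → x_m = 40.2281.
Social marginal cost = private MC + MEC = 23.5 + 3.7x.
Set SMC = demand: 23.5 + 3.7x = 252.1 - 2.4x → x* = 37.4754.
Gap = |40.2281 − 37.4754| = 2.7527.

2.8 units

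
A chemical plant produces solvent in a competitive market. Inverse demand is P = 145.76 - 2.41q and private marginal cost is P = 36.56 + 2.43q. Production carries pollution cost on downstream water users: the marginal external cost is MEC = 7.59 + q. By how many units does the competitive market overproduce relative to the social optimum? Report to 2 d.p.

Market equilibrium (private): 36.56 + 2.43q = 145.76 - 2.41q → q_m = 22.5620.
Social marginal cost = private MC + MEC = 44.15 + 3.43q.
Set SMC = demand: 44.15 + 3.43q = 145.76 - 2.41q → q* = 17.3990.
Gap = |22.5620 − 17.3990| = 5.1630.

5.16 units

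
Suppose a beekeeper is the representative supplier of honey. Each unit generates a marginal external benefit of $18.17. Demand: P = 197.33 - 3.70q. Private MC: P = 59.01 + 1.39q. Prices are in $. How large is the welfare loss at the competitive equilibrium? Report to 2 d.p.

Market equilibrium (private): 59.01 + 1.39q = 197.33 - 3.70q → q_m = 27.1749.
Social marginal cost = private MC − MEB = 40.84 + 1.39q.
Set SMC = demand: 40.84 + 1.39q = 197.33 - 3.70q → q* = 30.7446.
The welfare-loss triangle has base |q_m − q*| and height MEB(q_m) (the vertical gap between SMC and demand is zero at q* and MEB at q_m).
DWL = ½ × 3.5697 × 18.1700 = 32.4307.

DWL = $32.43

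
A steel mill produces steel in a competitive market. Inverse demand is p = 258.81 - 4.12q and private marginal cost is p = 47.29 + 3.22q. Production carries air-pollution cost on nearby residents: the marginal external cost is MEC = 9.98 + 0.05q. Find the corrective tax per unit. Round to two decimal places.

tax = 11.34 per unit

Social marginal cost = private MC + MEC = 57.27 + 3.27q.
Set SMC = demand: 57.27 + 3.27q = 258.81 - 4.12q → q* = 27.2720.
The Pigouvian tax equals MEC at q*: 9.98 + 0.05×27.2720 = 11.3436.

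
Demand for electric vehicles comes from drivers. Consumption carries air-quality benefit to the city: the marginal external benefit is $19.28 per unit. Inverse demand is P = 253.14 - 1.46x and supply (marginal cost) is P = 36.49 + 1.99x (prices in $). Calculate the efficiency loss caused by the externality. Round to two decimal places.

Market equilibrium (private): 36.49 + 1.99x = 253.14 - 1.46x → x_m = 62.7971.
Social marginal benefit = demand + MEB = 272.42 - 1.46x.
Set SMB = MC: 272.42 - 1.46x = 36.49 + 1.99x → x* = 68.3855.
The welfare-loss triangle has base |x_m − x*| and height MEB(x_m) (the vertical gap between SMB and MC is zero at x* and MEB at x_m).
DWL = ½ × 5.5884 × 19.2800 = 53.8722.

DWL = $53.87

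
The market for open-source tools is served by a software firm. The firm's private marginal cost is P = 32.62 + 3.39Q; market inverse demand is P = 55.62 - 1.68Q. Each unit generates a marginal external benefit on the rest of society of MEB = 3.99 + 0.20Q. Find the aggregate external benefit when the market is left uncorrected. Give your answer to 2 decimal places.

20.16

Market equilibrium (private): 32.62 + 3.39Q = 55.62 - 1.68Q → Q_m = 4.5365.
Total external benefit = ∫₀^{Q_m} (3.99 + 0.20Q) dQ = 3.99×4.5365 + ½×0.20×4.5365² = 20.1586.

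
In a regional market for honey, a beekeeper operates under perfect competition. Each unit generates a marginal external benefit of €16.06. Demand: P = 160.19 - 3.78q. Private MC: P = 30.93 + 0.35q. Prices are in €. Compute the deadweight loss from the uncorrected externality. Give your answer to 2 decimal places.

Market equilibrium (private): 30.93 + 0.35q = 160.19 - 3.78q → q_m = 31.2978.
Social marginal cost = private MC − MEB = 14.87 + 0.35q.
Set SMC = demand: 14.87 + 0.35q = 160.19 - 3.78q → q* = 35.1864.
The welfare-loss triangle has base |q_m − q*| and height MEB(q_m) (the vertical gap between SMC and demand is zero at q* and MEB at q_m).
DWL = ½ × 3.8886 × 16.0600 = 31.2255.

DWL = €31.23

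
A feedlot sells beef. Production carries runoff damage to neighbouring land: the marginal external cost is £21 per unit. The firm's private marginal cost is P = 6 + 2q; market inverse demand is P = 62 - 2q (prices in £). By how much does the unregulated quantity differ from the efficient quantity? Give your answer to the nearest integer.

Market equilibrium (private): 6 + 2q = 62 - 2q → q_m = 14.0000.
Social marginal cost = private MC + MEC = 27 + 2q.
Set SMC = demand: 27 + 2q = 62 - 2q → q* = 8.7500.
Gap = |14.0000 − 8.7500| = 5.2500.

5 units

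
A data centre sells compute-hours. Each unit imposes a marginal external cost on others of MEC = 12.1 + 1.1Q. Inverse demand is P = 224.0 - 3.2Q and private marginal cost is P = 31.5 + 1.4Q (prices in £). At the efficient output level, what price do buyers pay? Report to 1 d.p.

P = £122.7

Social marginal cost = private MC + MEC = 43.6 + 2.5Q.
Set SMC = demand: 43.6 + 2.5Q = 224.0 - 3.2Q → Q* = 31.6491.
Consumer price on the demand curve at Q*: 224.0 − 3.2×31.6491 = 122.7229.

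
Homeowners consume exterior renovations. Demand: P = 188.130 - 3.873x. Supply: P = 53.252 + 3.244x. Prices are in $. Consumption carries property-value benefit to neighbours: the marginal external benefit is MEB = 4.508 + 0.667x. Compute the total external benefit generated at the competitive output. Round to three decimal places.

$205.213

Market equilibrium (private): 53.252 + 3.244x = 188.130 - 3.873x → x_m = 18.9515.
Total external benefit = ∫₀^{x_m} (4.508 + 0.667x) dx = 4.508×18.9515 + ½×0.667×18.9515² = 205.2130.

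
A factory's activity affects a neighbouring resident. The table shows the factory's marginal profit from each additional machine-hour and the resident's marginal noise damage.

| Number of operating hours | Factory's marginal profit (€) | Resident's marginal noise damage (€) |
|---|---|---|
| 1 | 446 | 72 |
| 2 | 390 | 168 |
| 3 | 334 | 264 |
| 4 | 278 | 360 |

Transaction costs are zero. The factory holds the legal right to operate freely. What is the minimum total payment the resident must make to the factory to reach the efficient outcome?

€278

Left alone the factory would choose level 4 (marginal profit stays positive).
Efficient level: k* = 3 (marginal profit ≥ marginal noise damage through 3).
The resident must at least cover the factory's forgone profit from cutting 4→3: 278 = 278.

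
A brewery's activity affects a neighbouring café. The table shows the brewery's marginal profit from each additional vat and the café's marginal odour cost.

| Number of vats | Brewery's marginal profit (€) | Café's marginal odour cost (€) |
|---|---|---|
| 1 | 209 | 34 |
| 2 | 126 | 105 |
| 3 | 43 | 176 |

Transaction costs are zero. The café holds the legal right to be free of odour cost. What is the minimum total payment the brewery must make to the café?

€139

Efficient level: marginal profit ≥ marginal odour cost through level 2, so k* = 2.
With the café holding the right, the brewery must at least compensate total damage at k*: 34 + 105 = 139.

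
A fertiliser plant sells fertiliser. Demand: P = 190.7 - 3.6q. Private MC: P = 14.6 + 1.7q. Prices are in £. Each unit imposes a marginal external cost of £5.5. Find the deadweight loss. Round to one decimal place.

DWL = £2.9

Market equilibrium (private): 14.6 + 1.7q = 190.7 - 3.6q → q_m = 33.2264.
Social marginal cost = private MC + MEC = 20.1 + 1.7q.
Set SMC = demand: 20.1 + 1.7q = 190.7 - 3.6q → q* = 32.1887.
Between q* and q_m the wedge SMC − demand runs linearly from 0 to MEC(q_m), so the loss is a triangle.
DWL = ½ × 1.0377 × 5.5000 = 2.8537.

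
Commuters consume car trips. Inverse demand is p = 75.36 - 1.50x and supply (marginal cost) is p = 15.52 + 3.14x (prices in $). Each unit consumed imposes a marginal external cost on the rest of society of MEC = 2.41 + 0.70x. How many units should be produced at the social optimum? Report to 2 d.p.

x* = 10.75

Social marginal benefit = demand − MEC = 72.95 - 2.20x.
Set SMB = MC: 72.95 - 2.20x = 15.52 + 3.14x → x* = 10.7547.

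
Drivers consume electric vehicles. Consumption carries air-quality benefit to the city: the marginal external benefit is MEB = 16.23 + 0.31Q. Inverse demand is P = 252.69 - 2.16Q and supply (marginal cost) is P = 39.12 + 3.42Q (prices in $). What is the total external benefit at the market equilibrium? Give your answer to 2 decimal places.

Market equilibrium (private): 39.12 + 3.42Q = 252.69 - 2.16Q → Q_m = 38.2742.
Total external benefit = ∫₀^{Q_m} (16.23 + 0.31Q) dQ = 16.23×38.2742 + ½×0.31×38.2742² = 848.2520.

$848.25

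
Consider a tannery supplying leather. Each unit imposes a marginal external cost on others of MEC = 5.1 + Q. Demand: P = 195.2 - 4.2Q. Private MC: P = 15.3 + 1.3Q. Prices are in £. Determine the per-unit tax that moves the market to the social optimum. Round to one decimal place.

Social marginal cost = private MC + MEC = 20.4 + 2.3Q.
Set SMC = demand: 20.4 + 2.3Q = 195.2 - 4.2Q → Q* = 26.8923.
The Pigouvian tax equals MEC at Q*: 5.1 + 1.0×26.8923 = 31.9923.

tax = £32.0 per unit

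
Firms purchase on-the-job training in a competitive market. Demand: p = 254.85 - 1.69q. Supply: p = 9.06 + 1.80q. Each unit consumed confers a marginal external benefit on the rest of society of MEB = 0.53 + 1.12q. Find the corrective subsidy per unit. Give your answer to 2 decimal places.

Social marginal benefit = demand + MEB = 255.38 - 0.57q.
Set SMB = MC: 255.38 - 0.57q = 9.06 + 1.80q → q* = 103.9325.
The Pigouvian subsidy equals MEB at q*: 0.53 + 1.12×103.9325 = 116.9344.

subsidy = 116.93 per unit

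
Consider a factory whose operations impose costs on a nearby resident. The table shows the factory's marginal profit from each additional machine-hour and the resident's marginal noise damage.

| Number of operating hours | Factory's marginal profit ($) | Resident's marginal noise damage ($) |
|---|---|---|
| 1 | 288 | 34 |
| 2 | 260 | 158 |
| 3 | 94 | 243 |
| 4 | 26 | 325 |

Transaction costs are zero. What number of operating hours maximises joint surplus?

2

Bargaining reaches the level where marginal profit last exceeds marginal noise damage.
That holds through level 2 (260 ≥ 158) but not at 3 (94 < 243).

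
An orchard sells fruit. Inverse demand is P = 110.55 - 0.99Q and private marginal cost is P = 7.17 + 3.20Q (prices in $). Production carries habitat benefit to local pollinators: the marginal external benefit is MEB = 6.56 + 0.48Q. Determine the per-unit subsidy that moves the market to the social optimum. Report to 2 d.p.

subsidy = $20.78 per unit

Social marginal cost = private MC − MEB = 0.61 + 2.72Q.
Set SMC = demand: 0.61 + 2.72Q = 110.55 - 0.99Q → Q* = 29.6334.
The Pigouvian subsidy equals MEB at Q*: 6.56 + 0.48×29.6334 = 20.7840.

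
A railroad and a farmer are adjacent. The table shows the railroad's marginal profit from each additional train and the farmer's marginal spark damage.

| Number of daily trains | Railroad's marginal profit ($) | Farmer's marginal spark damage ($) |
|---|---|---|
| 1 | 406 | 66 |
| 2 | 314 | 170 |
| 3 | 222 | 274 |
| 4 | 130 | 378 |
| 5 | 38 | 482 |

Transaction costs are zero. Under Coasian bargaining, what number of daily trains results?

Bargaining reaches the level where marginal profit last exceeds marginal spark damage.
That holds through level 2 (314 ≥ 170) but not at 3 (222 < 274).

2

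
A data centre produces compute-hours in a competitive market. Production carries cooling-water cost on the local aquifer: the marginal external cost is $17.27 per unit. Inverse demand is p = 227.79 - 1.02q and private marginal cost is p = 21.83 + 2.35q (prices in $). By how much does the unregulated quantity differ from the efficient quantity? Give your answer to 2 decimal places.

5.12 units

Market equilibrium (private): 21.83 + 2.35q = 227.79 - 1.02q → q_m = 61.1157.
Social marginal cost = private MC + MEC = 39.10 + 2.35q.
Set SMC = demand: 39.10 + 2.35q = 227.79 - 1.02q → q* = 55.9911.
Gap = |61.1157 − 55.9911| = 5.1246.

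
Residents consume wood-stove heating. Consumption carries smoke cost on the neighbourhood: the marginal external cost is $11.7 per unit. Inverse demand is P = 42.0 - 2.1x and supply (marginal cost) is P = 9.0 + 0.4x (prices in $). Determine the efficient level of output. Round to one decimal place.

x* = 8.5

Social marginal benefit = demand − MEC = 30.3 - 2.1x.
Set SMB = MC: 30.3 - 2.1x = 9.0 + 0.4x → x* = 8.5200.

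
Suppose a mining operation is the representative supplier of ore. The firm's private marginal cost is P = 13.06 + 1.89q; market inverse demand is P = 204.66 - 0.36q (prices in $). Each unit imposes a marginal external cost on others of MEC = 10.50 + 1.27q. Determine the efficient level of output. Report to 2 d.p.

Social marginal cost = private MC + MEC = 23.56 + 3.16q.
Set SMC = demand: 23.56 + 3.16q = 204.66 - 0.36q → q* = 51.4489.

q* = 51.45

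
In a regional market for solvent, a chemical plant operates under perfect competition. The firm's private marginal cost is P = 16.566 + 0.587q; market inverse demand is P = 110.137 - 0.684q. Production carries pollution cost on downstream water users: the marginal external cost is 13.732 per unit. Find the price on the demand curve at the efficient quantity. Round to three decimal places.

Social marginal cost = private MC + MEC = 30.298 + 0.587q.
Set SMC = demand: 30.298 + 0.587q = 110.137 - 0.684q → q* = 62.8159.
Consumer price on the demand curve at q*: 110.137 − 0.684×62.8159 = 67.1709.

P = 67.171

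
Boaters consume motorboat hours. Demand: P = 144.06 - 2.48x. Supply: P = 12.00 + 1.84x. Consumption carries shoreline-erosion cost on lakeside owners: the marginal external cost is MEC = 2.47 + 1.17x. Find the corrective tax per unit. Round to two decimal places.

Social marginal benefit = demand − MEC = 141.59 - 3.65x.
Set SMB = MC: 141.59 - 3.65x = 12.00 + 1.84x → x* = 23.6047.
The Pigouvian tax equals MEC at x*: 2.47 + 1.17×23.6047 = 30.0875.

tax = 30.09 per unit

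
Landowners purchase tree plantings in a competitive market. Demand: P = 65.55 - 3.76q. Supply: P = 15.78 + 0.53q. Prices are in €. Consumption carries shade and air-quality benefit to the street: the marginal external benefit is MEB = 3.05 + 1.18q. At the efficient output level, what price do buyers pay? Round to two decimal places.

P = €1.69

Social marginal benefit = demand + MEB = 68.60 - 2.58q.
Set SMB = MC: 68.60 - 2.58q = 15.78 + 0.53q → q* = 16.9839.
Consumer price on the demand curve at q*: 65.55 − 3.76×16.9839 = 1.6905.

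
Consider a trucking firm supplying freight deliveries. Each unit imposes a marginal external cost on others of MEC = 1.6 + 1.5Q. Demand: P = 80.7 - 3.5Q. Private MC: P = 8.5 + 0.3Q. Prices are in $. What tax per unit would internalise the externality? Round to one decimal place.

tax = $21.6 per unit

Social marginal cost = private MC + MEC = 10.1 + 1.8Q.
Set SMC = demand: 10.1 + 1.8Q = 80.7 - 3.5Q → Q* = 13.3208.
The Pigouvian tax equals MEC at Q*: 1.6 + 1.5×13.3208 = 21.5812.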